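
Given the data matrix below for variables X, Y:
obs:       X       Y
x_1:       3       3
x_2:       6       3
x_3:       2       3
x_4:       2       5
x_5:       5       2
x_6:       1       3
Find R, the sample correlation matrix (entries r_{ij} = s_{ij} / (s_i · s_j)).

Step 1 — column means:
  mean(X) = (3 + 6 + 2 + 2 + 5 + 1) / 6 = 19/6 = 3.1667
  mean(Y) = (3 + 3 + 3 + 5 + 2 + 3) / 6 = 19/6 = 3.1667

Step 2 — sample variances and covariances s[i,j] = (1/(n-1)) · Σ_k (x_{k,i} - mean_i) · (x_{k,j} - mean_j), with n-1 = 5:
  s[X,X] = ((-0.1667)·(-0.1667) + (2.8333)·(2.8333) + (-1.1667)·(-1.1667) + (-1.1667)·(-1.1667) + (1.8333)·(1.8333) + (-2.1667)·(-2.1667)) / 5 = 18.8333/5 = 3.7667
  s[X,Y] = ((-0.1667)·(-0.1667) + (2.8333)·(-0.1667) + (-1.1667)·(-0.1667) + (-1.1667)·(1.8333) + (1.8333)·(-1.1667) + (-2.1667)·(-0.1667)) / 5 = -4.1667/5 = -0.8333
  s[Y,Y] = ((-0.1667)·(-0.1667) + (-0.1667)·(-0.1667) + (-0.1667)·(-0.1667) + (1.8333)·(1.8333) + (-1.1667)·(-1.1667) + (-0.1667)·(-0.1667)) / 5 = 4.8333/5 = 0.9667
  Sample standard deviations s_i = √(s[i,i]):
  s(X) = √(3.7667) = 1.9408
  s(Y) = √(0.9667) = 0.9832

Step 3 — r_{ij} = s_{ij} / (s_i · s_j):
  r[X,X] = 1 (diagonal).
  r[X,Y] = -0.8333 / (1.9408 · 0.9832) = -0.8333 / 1.9082 = -0.4367
  r[Y,Y] = 1 (diagonal).

R is symmetric with unit diagonal. Assembling:

R = [[1, -0.4367],
 [-0.4367, 1]]


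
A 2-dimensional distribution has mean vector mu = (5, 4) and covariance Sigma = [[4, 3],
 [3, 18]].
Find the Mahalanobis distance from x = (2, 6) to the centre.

Step 1 — centre the observation: (x - mu) = (-3, 2).

Step 2 — invert Sigma. det(Sigma) = 4·18 - (3)² = 63.
  Sigma^{-1} = (1/det) · [[d, -b], [-b, a]] = [[0.2857, -0.0476],
 [-0.0476, 0.0635]].

Step 3 — form the quadratic (x - mu)^T · Sigma^{-1} · (x - mu):
  Sigma^{-1} · (x - mu) = (-0.9524, 0.2698).
  (x - mu)^T · [Sigma^{-1} · (x - mu)] = (-3)·(-0.9524) + (2)·(0.2698) = 3.3968.

Step 4 — take square root: d = √(3.3968) ≈ 1.843.

d(x, mu) = √(3.3968) ≈ 1.843


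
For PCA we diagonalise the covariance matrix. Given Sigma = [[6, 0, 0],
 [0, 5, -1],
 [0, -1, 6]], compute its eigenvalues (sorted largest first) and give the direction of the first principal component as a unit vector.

Step 1 — characteristic polynomial p(λ) = det(λI - Sigma) = λ³ - tr·λ² + c_1·λ - det, where tr = trace, c_1 = sum of the principal 2×2 minors, det = det(Sigma):
  tr = 6 + 5 + 6 = 17,
  c_1 = (6·5 - (0)²) + (6·6 - (0)²) + (5·6 - (-1)²) = 30 + 36 + 29 = 95,
  det = 6·(5·6 - (-1)²) - (0)·((0)·6 - (-1)·(0)) + (0)·((0)·(-1) - 5·(0)) = 6·(29) - (0)·(0) + (0)·(0) = 174.
  So p(λ) = λ³ - 17λ² + 95λ - 174.
Step 2 — look for an integer root (rational root theorem: any rational root is an integer divisor of 174). Testing λ = 6:
  p(6) = 216 - 612 + 570 - 174 = 0  ✓
  Dividing out (λ - 6): p(λ) = (λ - 6)(λ² - 11λ + 29).
Step 3 — remaining eigenvalues from the quadratic λ² - 11λ + 29 = 0:
  Δ = 11² - 4·29 = 121 - 116 = 5,  λ = (11 ± √5)/2 = (11 ± 2.2361)/2 ≈ 6.618 or 4.382.
  Sorted: λ_1 = 6.618,  λ_2 = 6,  λ_3 = 4.382  (check: sum = 17 = tr ✓).

Step 4 — unit eigenvector for λ_1 ≈ 6.618: v spans the null space of (Sigma - λ_1 I), whose rows are
  r_1 = (-0.618, 0, 0),  r_2 = (0, -1.618, -1),  r_3 = (0, -1, -0.618).
  v is orthogonal to every row, so take v ∝ r_1 × r_2 = ((0)·(-1) - (0)·(-1.618), (0)·(0) - (-0.618)·(-1), (-0.618)·(-1.618) - (0)·(0)) ≈ (0, -0.618, 1).
  Rescale (multiply by -1 so the first nonzero entry is positive): u = (0, 0.618, -1).
  ||u|| = √((0)² + (0.618)² + (-1)²) = √(1.382) ≈ 1.1756,  v_1 = u/||u|| ≈ (0, 0.5257, -0.8507) (||v_1|| = 1).

λ_1 = 6.618,  λ_2 = 6,  λ_3 = 4.382;  v_1 ≈ (0, 0.5257, -0.8507)


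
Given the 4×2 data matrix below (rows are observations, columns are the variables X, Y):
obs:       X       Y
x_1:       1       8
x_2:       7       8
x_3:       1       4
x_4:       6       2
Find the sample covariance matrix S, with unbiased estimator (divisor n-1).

Step 1 — column means:
  mean(X) = (1 + 7 + 1 + 6) / 4 = 15/4 = 3.75
  mean(Y) = (8 + 8 + 4 + 2) / 4 = 22/4 = 5.5

Step 2 — sample covariance S[i,j] = (1/(n-1)) · Σ_k (x_{k,i} - mean_i) · (x_{k,j} - mean_j), with n-1 = 3.
  S[X,X] = ((-2.75)·(-2.75) + (3.25)·(3.25) + (-2.75)·(-2.75) + (2.25)·(2.25)) / 3 = 30.75/3 = 10.25
  S[X,Y] = ((-2.75)·(2.5) + (3.25)·(2.5) + (-2.75)·(-1.5) + (2.25)·(-3.5)) / 3 = -2.5/3 = -0.8333
  S[Y,Y] = ((2.5)·(2.5) + (2.5)·(2.5) + (-1.5)·(-1.5) + (-3.5)·(-3.5)) / 3 = 27/3 = 9

S is symmetric (S[j,i] = S[i,j]). Assembling:

S = [[10.25, -0.8333],
 [-0.8333, 9]]


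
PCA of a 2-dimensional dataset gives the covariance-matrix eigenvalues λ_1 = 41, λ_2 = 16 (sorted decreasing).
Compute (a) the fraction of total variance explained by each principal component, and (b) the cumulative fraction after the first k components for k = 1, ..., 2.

Step 1 — total variance = trace(Sigma) = Σ λ_i = 41 + 16 = 57.

Step 2 — fraction explained by component i = λ_i / Σ λ:
  PC1: 41/57 = 0.7193
  PC2: 16/57 = 0.2807

Step 3 — cumulative fraction after k components = (λ_1 + ... + λ_k) / Σ λ:
  k = 1: 41/57 = 0.7193
  k = 2: (41 + 16)/57 = 57/57 = 1

Summary (fraction, with percent):

explained: PC1 0.7193 (71.93%), PC2 0.2807 (28.07%);  cumulative: 0.7193, 1


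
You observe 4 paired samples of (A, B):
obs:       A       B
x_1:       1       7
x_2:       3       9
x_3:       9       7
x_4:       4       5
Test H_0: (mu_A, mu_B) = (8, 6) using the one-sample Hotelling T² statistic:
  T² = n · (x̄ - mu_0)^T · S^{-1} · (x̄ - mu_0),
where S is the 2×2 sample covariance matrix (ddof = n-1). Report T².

Step 1 — sample mean vector:
  mean(A) = (1 + 3 + 9 + 4) / 4 = 17/4 = 4.25
  mean(B) = (7 + 9 + 7 + 5) / 4 = 28/4 = 7
  x̄ = (4.25, 7),  deviation x̄ - mu_0 = (4.25, 7) - (8, 6) = (-3.75, 1).

Step 2 — sample covariance matrix, S[i,j] = (1/(n-1)) · Σ_k (x_{k,i} - mean_i) · (x_{k,j} - mean_j), divisor n-1 = 3:
  S[A,A] = ((-3.25)·(-3.25) + (-1.25)·(-1.25) + (4.75)·(4.75) + (-0.25)·(-0.25)) / 3 = 34.75/3 = 11.5833
  S[A,B] = ((-3.25)·(0) + (-1.25)·(2) + (4.75)·(0) + (-0.25)·(-2)) / 3 = -2/3 = -0.6667
  S[B,B] = ((0)·(0) + (2)·(2) + (0)·(0) + (-2)·(-2)) / 3 = 8/3 = 2.6667
  S = [[11.5833, -0.6667],
 [-0.6667, 2.6667]].

Step 3 — invert S. det(S) = 11.5833·2.6667 - (-0.6667)² = 30.4444.
  S^{-1} = (1/det) · [[d, -b], [-b, a]] = [[0.0876, 0.0219],
 [0.0219, 0.3805]].

Step 4 — quadratic form (x̄ - mu_0)^T · S^{-1} · (x̄ - mu_0):
  S^{-1} · (x̄ - mu_0) = (-0.3066, 0.2984),
  (x̄ - mu_0)^T · [...] = (-3.75)·(-0.3066) + (1)·(0.2984) = 1.448.

Step 5 — scale by n: T² = 4 · 1.448 = 5.792.

T² ≈ 5.792


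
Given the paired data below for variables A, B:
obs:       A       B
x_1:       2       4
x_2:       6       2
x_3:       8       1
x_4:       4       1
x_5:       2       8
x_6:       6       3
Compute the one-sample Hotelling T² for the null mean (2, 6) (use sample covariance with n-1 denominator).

Step 1 — sample mean vector:
  mean(A) = (2 + 6 + 8 + 4 + 2 + 6) / 6 = 28/6 = 4.6667
  mean(B) = (4 + 2 + 1 + 1 + 8 + 3) / 6 = 19/6 = 3.1667
  x̄ = (4.6667, 3.1667),  deviation x̄ - mu_0 = (4.6667, 3.1667) - (2, 6) = (2.6667, -2.8333).

Step 2 — sample covariance matrix, S[i,j] = (1/(n-1)) · Σ_k (x_{k,i} - mean_i) · (x_{k,j} - mean_j), divisor n-1 = 5:
  S[A,A] = ((-2.6667)·(-2.6667) + (1.3333)·(1.3333) + (3.3333)·(3.3333) + (-0.6667)·(-0.6667) + (-2.6667)·(-2.6667) + (1.3333)·(1.3333)) / 5 = 29.3333/5 = 5.8667
  S[A,B] = ((-2.6667)·(0.8333) + (1.3333)·(-1.1667) + (3.3333)·(-2.1667) + (-0.6667)·(-2.1667) + (-2.6667)·(4.8333) + (1.3333)·(-0.1667)) / 5 = -22.6667/5 = -4.5333
  S[B,B] = ((0.8333)·(0.8333) + (-1.1667)·(-1.1667) + (-2.1667)·(-2.1667) + (-2.1667)·(-2.1667) + (4.8333)·(4.8333) + (-0.1667)·(-0.1667)) / 5 = 34.8333/5 = 6.9667
  S = [[5.8667, -4.5333],
 [-4.5333, 6.9667]].

Step 3 — invert S. det(S) = 5.8667·6.9667 - (-4.5333)² = 20.32.
  S^{-1} = (1/det) · [[d, -b], [-b, a]] = [[0.3428, 0.2231],
 [0.2231, 0.2887]].

Step 4 — quadratic form (x̄ - mu_0)^T · S^{-1} · (x̄ - mu_0):
  S^{-1} · (x̄ - mu_0) = (0.2822, -0.2231),
  (x̄ - mu_0)^T · [...] = (2.6667)·(0.2822) + (-2.8333)·(-0.2231) = 1.3845.

Step 5 — scale by n: T² = 6 · 1.3845 = 8.3071.

T² ≈ 8.3071


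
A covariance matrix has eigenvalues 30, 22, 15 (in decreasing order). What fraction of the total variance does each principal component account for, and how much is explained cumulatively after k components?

Step 1 — total variance = trace(Sigma) = Σ λ_i = 30 + 22 + 15 = 67.

Step 2 — fraction explained by component i = λ_i / Σ λ:
  PC1: 30/67 = 0.4478
  PC2: 22/67 = 0.3284
  PC3: 15/67 = 0.2239

Step 3 — cumulative fraction after k components = (λ_1 + ... + λ_k) / Σ λ:
  k = 1: 30/67 = 0.4478
  k = 2: (30 + 22)/67 = 52/67 = 0.7761
  k = 3: (30 + 22 + 15)/67 = 67/67 = 1

Summary (fraction, with percent):

explained: PC1 0.4478 (44.78%), PC2 0.3284 (32.84%), PC3 0.2239 (22.39%);  cumulative: 0.4478, 0.7761, 1


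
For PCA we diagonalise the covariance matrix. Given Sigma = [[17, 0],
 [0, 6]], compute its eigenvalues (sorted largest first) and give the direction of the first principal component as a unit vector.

Step 1 — characteristic polynomial of 2×2 Sigma:
  det(Sigma - λI) = λ² - trace · λ + det = 0.
  trace = 17 + 6 = 23, det = 17·6 - (0)² = 102.
Step 2 — discriminant:
  Δ = trace² - 4·det = 529 - 408 = 121.
Step 3 — eigenvalues:
  λ = (trace ± √Δ)/2 = (23 ± 11)/2,
  λ_1 = 17,  λ_2 = 6.

Step 4 — unit eigenvector for λ_1: Sigma is diagonal, so its eigenvectors are the coordinate axes. λ_1 = 17 is the diagonal entry on the first coordinate axis, hence
  v_1 = (1, 0) (||v_1|| = 1).

λ_1 = 17,  λ_2 = 6;  v_1 ≈ (1, 0)


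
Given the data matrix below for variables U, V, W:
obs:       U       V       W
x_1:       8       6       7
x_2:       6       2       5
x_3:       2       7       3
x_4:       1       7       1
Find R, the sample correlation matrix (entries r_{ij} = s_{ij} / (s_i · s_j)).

Step 1 — column means:
  mean(U) = (8 + 6 + 2 + 1) / 4 = 17/4 = 4.25
  mean(V) = (6 + 2 + 7 + 7) / 4 = 22/4 = 5.5
  mean(W) = (7 + 5 + 3 + 1) / 4 = 16/4 = 4

Step 2 — sample variances and covariances s[i,j] = (1/(n-1)) · Σ_k (x_{k,i} - mean_i) · (x_{k,j} - mean_j), with n-1 = 3:
  s[U,U] = ((3.75)·(3.75) + (1.75)·(1.75) + (-2.25)·(-2.25) + (-3.25)·(-3.25)) / 3 = 32.75/3 = 10.9167
  s[U,V] = ((3.75)·(0.5) + (1.75)·(-3.5) + (-2.25)·(1.5) + (-3.25)·(1.5)) / 3 = -12.5/3 = -4.1667
  s[U,W] = ((3.75)·(3) + (1.75)·(1) + (-2.25)·(-1) + (-3.25)·(-3)) / 3 = 25/3 = 8.3333
  s[V,V] = ((0.5)·(0.5) + (-3.5)·(-3.5) + (1.5)·(1.5) + (1.5)·(1.5)) / 3 = 17/3 = 5.6667
  s[V,W] = ((0.5)·(3) + (-3.5)·(1) + (1.5)·(-1) + (1.5)·(-3)) / 3 = -8/3 = -2.6667
  s[W,W] = ((3)·(3) + (1)·(1) + (-1)·(-1) + (-3)·(-3)) / 3 = 20/3 = 6.6667
  Sample standard deviations s_i = √(s[i,i]):
  s(U) = √(10.9167) = 3.304
  s(V) = √(5.6667) = 2.3805
  s(W) = √(6.6667) = 2.582

Step 3 — r_{ij} = s_{ij} / (s_i · s_j):
  r[U,U] = 1 (diagonal).
  r[U,V] = -4.1667 / (3.304 · 2.3805) = -4.1667 / 7.8652 = -0.5298
  r[U,W] = 8.3333 / (3.304 · 2.582) = 8.3333 / 8.531 = 0.9768
  r[V,V] = 1 (diagonal).
  r[V,W] = -2.6667 / (2.3805 · 2.582) = -2.6667 / 6.1464 = -0.4339
  r[W,W] = 1 (diagonal).

R is symmetric with unit diagonal. Assembling:

R = [[1, -0.5298, 0.9768],
 [-0.5298, 1, -0.4339],
 [0.9768, -0.4339, 1]]


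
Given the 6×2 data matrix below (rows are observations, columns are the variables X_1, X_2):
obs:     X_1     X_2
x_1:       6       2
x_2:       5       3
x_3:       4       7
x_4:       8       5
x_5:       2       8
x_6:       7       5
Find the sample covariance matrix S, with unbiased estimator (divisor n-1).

Step 1 — column means:
  mean(X_1) = (6 + 5 + 4 + 8 + 2 + 7) / 6 = 32/6 = 5.3333
  mean(X_2) = (2 + 3 + 7 + 5 + 8 + 5) / 6 = 30/6 = 5

Step 2 — sample covariance S[i,j] = (1/(n-1)) · Σ_k (x_{k,i} - mean_i) · (x_{k,j} - mean_j), with n-1 = 5.
  S[X_1,X_1] = ((0.6667)·(0.6667) + (-0.3333)·(-0.3333) + (-1.3333)·(-1.3333) + (2.6667)·(2.6667) + (-3.3333)·(-3.3333) + (1.6667)·(1.6667)) / 5 = 23.3333/5 = 4.6667
  S[X_1,X_2] = ((0.6667)·(-3) + (-0.3333)·(-2) + (-1.3333)·(2) + (2.6667)·(0) + (-3.3333)·(3) + (1.6667)·(0)) / 5 = -14/5 = -2.8
  S[X_2,X_2] = ((-3)·(-3) + (-2)·(-2) + (2)·(2) + (0)·(0) + (3)·(3) + (0)·(0)) / 5 = 26/5 = 5.2

S is symmetric (S[j,i] = S[i,j]). Assembling:

S = [[4.6667, -2.8],
 [-2.8, 5.2]]


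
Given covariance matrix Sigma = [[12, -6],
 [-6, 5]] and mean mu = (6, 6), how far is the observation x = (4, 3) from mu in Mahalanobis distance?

Step 1 — centre the observation: (x - mu) = (-2, -3).

Step 2 — invert Sigma. det(Sigma) = 12·5 - (-6)² = 24.
  Sigma^{-1} = (1/det) · [[d, -b], [-b, a]] = [[0.2083, 0.25],
 [0.25, 0.5]].

Step 3 — form the quadratic (x - mu)^T · Sigma^{-1} · (x - mu):
  Sigma^{-1} · (x - mu) = (-1.1667, -2).
  (x - mu)^T · [Sigma^{-1} · (x - mu)] = (-2)·(-1.1667) + (-3)·(-2) = 8.3333.

Step 4 — take square root: d = √(8.3333) ≈ 2.8868.

d(x, mu) = √(8.3333) ≈ 2.8868


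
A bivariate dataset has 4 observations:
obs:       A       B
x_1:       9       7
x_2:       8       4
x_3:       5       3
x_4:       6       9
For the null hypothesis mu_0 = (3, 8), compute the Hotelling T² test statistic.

Step 1 — sample mean vector:
  mean(A) = (9 + 8 + 5 + 6) / 4 = 28/4 = 7
  mean(B) = (7 + 4 + 3 + 9) / 4 = 23/4 = 5.75
  x̄ = (7, 5.75),  deviation x̄ - mu_0 = (7, 5.75) - (3, 8) = (4, -2.25).

Step 2 — sample covariance matrix, S[i,j] = (1/(n-1)) · Σ_k (x_{k,i} - mean_i) · (x_{k,j} - mean_j), divisor n-1 = 3:
  S[A,A] = ((2)·(2) + (1)·(1) + (-2)·(-2) + (-1)·(-1)) / 3 = 10/3 = 3.3333
  S[A,B] = ((2)·(1.25) + (1)·(-1.75) + (-2)·(-2.75) + (-1)·(3.25)) / 3 = 3/3 = 1
  S[B,B] = ((1.25)·(1.25) + (-1.75)·(-1.75) + (-2.75)·(-2.75) + (3.25)·(3.25)) / 3 = 22.75/3 = 7.5833
  S = [[3.3333, 1],
 [1, 7.5833]].

Step 3 — invert S. det(S) = 3.3333·7.5833 - (1)² = 24.2778.
  S^{-1} = (1/det) · [[d, -b], [-b, a]] = [[0.3124, -0.0412],
 [-0.0412, 0.1373]].

Step 4 — quadratic form (x̄ - mu_0)^T · S^{-1} · (x̄ - mu_0):
  S^{-1} · (x̄ - mu_0) = (1.3421, -0.4737),
  (x̄ - mu_0)^T · [...] = (4)·(1.3421) + (-2.25)·(-0.4737) = 6.4342.

Step 5 — scale by n: T² = 4 · 6.4342 = 25.7368.

T² ≈ 25.7368


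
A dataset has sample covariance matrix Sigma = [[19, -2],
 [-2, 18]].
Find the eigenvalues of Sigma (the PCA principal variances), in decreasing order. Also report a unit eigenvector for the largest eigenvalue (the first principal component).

Step 1 — characteristic polynomial of 2×2 Sigma:
  det(Sigma - λI) = λ² - trace · λ + det = 0.
  trace = 19 + 18 = 37, det = 19·18 - (-2)² = 338.
Step 2 — discriminant:
  Δ = trace² - 4·det = 1369 - 1352 = 17.
Step 3 — eigenvalues:
  λ = (trace ± √Δ)/2 = (37 ± 4.1231)/2,
  λ_1 = 20.5616,  λ_2 = 16.4384.

Step 4 — unit eigenvector for λ_1: solve (Sigma - λ_1 I)v = 0. First row:
  (19 - 20.5616)·v_x + (-2)·v_y = 0, i.e. (-1.5616)·v_x + (-2)·v_y = 0,
  so v ∝ (b, λ_1 - a) = (-2, 1.5616); multiply by -1 so the first entry is positive: u = (2, -1.5616).
  ||u|| = √((2)² + (-1.5616)²) = √(6.4384) ≈ 2.5374,
  v_1 = u/||u|| ≈ (0.7882, -0.6154) (||v_1|| = 1).

λ_1 = 20.5616,  λ_2 = 16.4384;  v_1 ≈ (0.7882, -0.6154)


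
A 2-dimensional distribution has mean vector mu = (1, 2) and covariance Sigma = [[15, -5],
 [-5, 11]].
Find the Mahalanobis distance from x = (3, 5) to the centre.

Step 1 — centre the observation: (x - mu) = (2, 3).

Step 2 — invert Sigma. det(Sigma) = 15·11 - (-5)² = 140.
  Sigma^{-1} = (1/det) · [[d, -b], [-b, a]] = [[0.0786, 0.0357],
 [0.0357, 0.1071]].

Step 3 — form the quadratic (x - mu)^T · Sigma^{-1} · (x - mu):
  Sigma^{-1} · (x - mu) = (0.2643, 0.3929).
  (x - mu)^T · [Sigma^{-1} · (x - mu)] = (2)·(0.2643) + (3)·(0.3929) = 1.7071.

Step 4 — take square root: d = √(1.7071) ≈ 1.3066.

d(x, mu) = √(1.7071) ≈ 1.3066


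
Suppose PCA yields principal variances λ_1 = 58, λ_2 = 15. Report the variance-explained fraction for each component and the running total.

Step 1 — total variance = trace(Sigma) = Σ λ_i = 58 + 15 = 73.

Step 2 — fraction explained by component i = λ_i / Σ λ:
  PC1: 58/73 = 0.7945
  PC2: 15/73 = 0.2055

Step 3 — cumulative fraction after k components = (λ_1 + ... + λ_k) / Σ λ:
  k = 1: 58/73 = 0.7945
  k = 2: (58 + 15)/73 = 73/73 = 1

Summary (fraction, with percent):

explained: PC1 0.7945 (79.45%), PC2 0.2055 (20.55%);  cumulative: 0.7945, 1


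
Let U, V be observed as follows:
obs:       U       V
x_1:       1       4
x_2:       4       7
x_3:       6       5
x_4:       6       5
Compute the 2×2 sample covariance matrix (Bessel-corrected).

Step 1 — column means:
  mean(U) = (1 + 4 + 6 + 6) / 4 = 17/4 = 4.25
  mean(V) = (4 + 7 + 5 + 5) / 4 = 21/4 = 5.25

Step 2 — sample covariance S[i,j] = (1/(n-1)) · Σ_k (x_{k,i} - mean_i) · (x_{k,j} - mean_j), with n-1 = 3.
  S[U,U] = ((-3.25)·(-3.25) + (-0.25)·(-0.25) + (1.75)·(1.75) + (1.75)·(1.75)) / 3 = 16.75/3 = 5.5833
  S[U,V] = ((-3.25)·(-1.25) + (-0.25)·(1.75) + (1.75)·(-0.25) + (1.75)·(-0.25)) / 3 = 2.75/3 = 0.9167
  S[V,V] = ((-1.25)·(-1.25) + (1.75)·(1.75) + (-0.25)·(-0.25) + (-0.25)·(-0.25)) / 3 = 4.75/3 = 1.5833

S is symmetric (S[j,i] = S[i,j]). Assembling:

S = [[5.5833, 0.9167],
 [0.9167, 1.5833]]


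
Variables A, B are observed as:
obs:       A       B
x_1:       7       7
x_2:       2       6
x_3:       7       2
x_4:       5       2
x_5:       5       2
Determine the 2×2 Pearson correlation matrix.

Step 1 — column means:
  mean(A) = (7 + 2 + 7 + 5 + 5) / 5 = 26/5 = 5.2
  mean(B) = (7 + 6 + 2 + 2 + 2) / 5 = 19/5 = 3.8

Step 2 — sample variances and covariances s[i,j] = (1/(n-1)) · Σ_k (x_{k,i} - mean_i) · (x_{k,j} - mean_j), with n-1 = 4:
  s[A,A] = ((1.8)·(1.8) + (-3.2)·(-3.2) + (1.8)·(1.8) + (-0.2)·(-0.2) + (-0.2)·(-0.2)) / 4 = 16.8/4 = 4.2
  s[A,B] = ((1.8)·(3.2) + (-3.2)·(2.2) + (1.8)·(-1.8) + (-0.2)·(-1.8) + (-0.2)·(-1.8)) / 4 = -3.8/4 = -0.95
  s[B,B] = ((3.2)·(3.2) + (2.2)·(2.2) + (-1.8)·(-1.8) + (-1.8)·(-1.8) + (-1.8)·(-1.8)) / 4 = 24.8/4 = 6.2
  Sample standard deviations s_i = √(s[i,i]):
  s(A) = √(4.2) = 2.0494
  s(B) = √(6.2) = 2.49

Step 3 — r_{ij} = s_{ij} / (s_i · s_j):
  r[A,A] = 1 (diagonal).
  r[A,B] = -0.95 / (2.0494 · 2.49) = -0.95 / 5.1029 = -0.1862
  r[B,B] = 1 (diagonal).

R is symmetric with unit diagonal. Assembling:

R = [[1, -0.1862],
 [-0.1862, 1]]


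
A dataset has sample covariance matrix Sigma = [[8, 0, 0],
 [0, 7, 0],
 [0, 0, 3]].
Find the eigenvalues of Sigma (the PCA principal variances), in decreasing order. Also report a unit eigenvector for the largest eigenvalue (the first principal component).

Step 1 — characteristic polynomial p(λ) = det(λI - Sigma) = λ³ - tr·λ² + c_1·λ - det, where tr = trace, c_1 = sum of the principal 2×2 minors, det = det(Sigma):
  tr = 8 + 7 + 3 = 18,
  c_1 = (8·7 - (0)²) + (8·3 - (0)²) + (7·3 - (0)²) = 56 + 24 + 21 = 101,
  det = 8·(7·3 - (0)²) - (0)·((0)·3 - (0)·(0)) + (0)·((0)·(0) - 7·(0)) = 8·(21) - (0)·(0) + (0)·(0) = 168.
  So p(λ) = λ³ - 18λ² + 101λ - 168.
Step 2 — look for an integer root (rational root theorem: any rational root is an integer divisor of 168). Testing λ = 3:
  p(3) = 27 - 162 + 303 - 168 = 0  ✓
  Dividing out (λ - 3): p(λ) = (λ - 3)(λ² - 15λ + 56).
Step 3 — remaining eigenvalues from the quadratic λ² - 15λ + 56 = 0:
  Δ = 15² - 4·56 = 225 - 224 = 1,  λ = (15 ± √1)/2 = (15 ± 1)/2 = 8 or 7.
  Sorted: λ_1 = 8,  λ_2 = 7,  λ_3 = 3  (check: sum = 18 = tr ✓).

Step 4 — unit eigenvector for λ_1 = 8: v spans the null space of (Sigma - λ_1 I), whose rows are
  r_1 = (0, 0, 0),  r_2 = (0, -1, 0),  r_3 = (0, 0, -5).
  v is orthogonal to every row, so take v ∝ r_2 × r_3 = ((-1)·(-5) - (0)·(0), (0)·(0) - (0)·(-5), (0)·(0) - (-1)·(0)) = (5, 0, 0).
  Rescale (divide by 5): u = (1, 0, 0).
  ||u|| = √((1)² + (0)² + (0)²) = √(1) = 1,  v_1 = u/||u|| ≈ (1, 0, 0) (||v_1|| = 1).

λ_1 = 8,  λ_2 = 7,  λ_3 = 3;  v_1 ≈ (1, 0, 0)


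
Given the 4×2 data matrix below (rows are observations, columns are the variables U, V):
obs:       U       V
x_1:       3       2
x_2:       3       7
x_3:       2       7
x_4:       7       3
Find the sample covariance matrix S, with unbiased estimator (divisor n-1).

Step 1 — column means:
  mean(U) = (3 + 3 + 2 + 7) / 4 = 15/4 = 3.75
  mean(V) = (2 + 7 + 7 + 3) / 4 = 19/4 = 4.75

Step 2 — sample covariance S[i,j] = (1/(n-1)) · Σ_k (x_{k,i} - mean_i) · (x_{k,j} - mean_j), with n-1 = 3.
  S[U,U] = ((-0.75)·(-0.75) + (-0.75)·(-0.75) + (-1.75)·(-1.75) + (3.25)·(3.25)) / 3 = 14.75/3 = 4.9167
  S[U,V] = ((-0.75)·(-2.75) + (-0.75)·(2.25) + (-1.75)·(2.25) + (3.25)·(-1.75)) / 3 = -9.25/3 = -3.0833
  S[V,V] = ((-2.75)·(-2.75) + (2.25)·(2.25) + (2.25)·(2.25) + (-1.75)·(-1.75)) / 3 = 20.75/3 = 6.9167

S is symmetric (S[j,i] = S[i,j]). Assembling:

S = [[4.9167, -3.0833],
 [-3.0833, 6.9167]]


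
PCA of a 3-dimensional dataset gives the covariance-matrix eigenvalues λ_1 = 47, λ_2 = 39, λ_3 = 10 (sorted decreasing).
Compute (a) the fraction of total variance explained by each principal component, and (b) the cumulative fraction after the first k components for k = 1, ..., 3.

Step 1 — total variance = trace(Sigma) = Σ λ_i = 47 + 39 + 10 = 96.

Step 2 — fraction explained by component i = λ_i / Σ λ:
  PC1: 47/96 = 0.4896
  PC2: 39/96 = 0.4062
  PC3: 10/96 = 0.1042

Step 3 — cumulative fraction after k components = (λ_1 + ... + λ_k) / Σ λ:
  k = 1: 47/96 = 0.4896
  k = 2: (47 + 39)/96 = 86/96 = 0.8958
  k = 3: (47 + 39 + 10)/96 = 96/96 = 1

Summary (fraction, with percent):

explained: PC1 0.4896 (48.96%), PC2 0.4062 (40.62%), PC3 0.1042 (10.42%);  cumulative: 0.4896, 0.8958, 1


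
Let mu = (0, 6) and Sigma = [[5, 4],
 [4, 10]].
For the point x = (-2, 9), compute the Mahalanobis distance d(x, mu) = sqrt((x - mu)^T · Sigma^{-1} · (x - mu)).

Step 1 — centre the observation: (x - mu) = (-2, 3).

Step 2 — invert Sigma. det(Sigma) = 5·10 - (4)² = 34.
  Sigma^{-1} = (1/det) · [[d, -b], [-b, a]] = [[0.2941, -0.1176],
 [-0.1176, 0.1471]].

Step 3 — form the quadratic (x - mu)^T · Sigma^{-1} · (x - mu):
  Sigma^{-1} · (x - mu) = (-0.9412, 0.6765).
  (x - mu)^T · [Sigma^{-1} · (x - mu)] = (-2)·(-0.9412) + (3)·(0.6765) = 3.9118.

Step 4 — take square root: d = √(3.9118) ≈ 1.9778.

d(x, mu) = √(3.9118) ≈ 1.9778


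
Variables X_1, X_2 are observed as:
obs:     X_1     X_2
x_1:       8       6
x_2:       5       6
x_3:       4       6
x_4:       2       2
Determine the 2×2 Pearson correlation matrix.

Step 1 — column means:
  mean(X_1) = (8 + 5 + 4 + 2) / 4 = 19/4 = 4.75
  mean(X_2) = (6 + 6 + 6 + 2) / 4 = 20/4 = 5

Step 2 — sample variances and covariances s[i,j] = (1/(n-1)) · Σ_k (x_{k,i} - mean_i) · (x_{k,j} - mean_j), with n-1 = 3:
  s[X_1,X_1] = ((3.25)·(3.25) + (0.25)·(0.25) + (-0.75)·(-0.75) + (-2.75)·(-2.75)) / 3 = 18.75/3 = 6.25
  s[X_1,X_2] = ((3.25)·(1) + (0.25)·(1) + (-0.75)·(1) + (-2.75)·(-3)) / 3 = 11/3 = 3.6667
  s[X_2,X_2] = ((1)·(1) + (1)·(1) + (1)·(1) + (-3)·(-3)) / 3 = 12/3 = 4
  Sample standard deviations s_i = √(s[i,i]):
  s(X_1) = √(6.25) = 2.5
  s(X_2) = √(4) = 2

Step 3 — r_{ij} = s_{ij} / (s_i · s_j):
  r[X_1,X_1] = 1 (diagonal).
  r[X_1,X_2] = 3.6667 / (2.5 · 2) = 3.6667 / 5 = 0.7333
  r[X_2,X_2] = 1 (diagonal).

R is symmetric with unit diagonal. Assembling:

R = [[1, 0.7333],
 [0.7333, 1]]


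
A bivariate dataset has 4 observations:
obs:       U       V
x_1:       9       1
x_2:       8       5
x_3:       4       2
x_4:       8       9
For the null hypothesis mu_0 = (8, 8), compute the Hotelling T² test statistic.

Step 1 — sample mean vector:
  mean(U) = (9 + 8 + 4 + 8) / 4 = 29/4 = 7.25
  mean(V) = (1 + 5 + 2 + 9) / 4 = 17/4 = 4.25
  x̄ = (7.25, 4.25),  deviation x̄ - mu_0 = (7.25, 4.25) - (8, 8) = (-0.75, -3.75).

Step 2 — sample covariance matrix, S[i,j] = (1/(n-1)) · Σ_k (x_{k,i} - mean_i) · (x_{k,j} - mean_j), divisor n-1 = 3:
  S[U,U] = ((1.75)·(1.75) + (0.75)·(0.75) + (-3.25)·(-3.25) + (0.75)·(0.75)) / 3 = 14.75/3 = 4.9167
  S[U,V] = ((1.75)·(-3.25) + (0.75)·(0.75) + (-3.25)·(-2.25) + (0.75)·(4.75)) / 3 = 5.75/3 = 1.9167
  S[V,V] = ((-3.25)·(-3.25) + (0.75)·(0.75) + (-2.25)·(-2.25) + (4.75)·(4.75)) / 3 = 38.75/3 = 12.9167
  S = [[4.9167, 1.9167],
 [1.9167, 12.9167]].

Step 3 — invert S. det(S) = 4.9167·12.9167 - (1.9167)² = 59.8333.
  S^{-1} = (1/det) · [[d, -b], [-b, a]] = [[0.2159, -0.032],
 [-0.032, 0.0822]].

Step 4 — quadratic form (x̄ - mu_0)^T · S^{-1} · (x̄ - mu_0):
  S^{-1} · (x̄ - mu_0) = (-0.0418, -0.2841),
  (x̄ - mu_0)^T · [...] = (-0.75)·(-0.0418) + (-3.75)·(-0.2841) = 1.0968.

Step 5 — scale by n: T² = 4 · 1.0968 = 4.3872.

T² ≈ 4.3872


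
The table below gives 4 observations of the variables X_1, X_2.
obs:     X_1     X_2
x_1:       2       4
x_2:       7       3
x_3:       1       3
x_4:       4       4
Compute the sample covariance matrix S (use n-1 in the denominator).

Step 1 — column means:
  mean(X_1) = (2 + 7 + 1 + 4) / 4 = 14/4 = 3.5
  mean(X_2) = (4 + 3 + 3 + 4) / 4 = 14/4 = 3.5

Step 2 — sample covariance S[i,j] = (1/(n-1)) · Σ_k (x_{k,i} - mean_i) · (x_{k,j} - mean_j), with n-1 = 3.
  S[X_1,X_1] = ((-1.5)·(-1.5) + (3.5)·(3.5) + (-2.5)·(-2.5) + (0.5)·(0.5)) / 3 = 21/3 = 7
  S[X_1,X_2] = ((-1.5)·(0.5) + (3.5)·(-0.5) + (-2.5)·(-0.5) + (0.5)·(0.5)) / 3 = -1/3 = -0.3333
  S[X_2,X_2] = ((0.5)·(0.5) + (-0.5)·(-0.5) + (-0.5)·(-0.5) + (0.5)·(0.5)) / 3 = 1/3 = 0.3333

S is symmetric (S[j,i] = S[i,j]). Assembling:

S = [[7, -0.3333],
 [-0.3333, 0.3333]]


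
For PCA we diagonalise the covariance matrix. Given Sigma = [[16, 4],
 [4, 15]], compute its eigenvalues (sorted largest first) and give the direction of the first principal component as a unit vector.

Step 1 — characteristic polynomial of 2×2 Sigma:
  det(Sigma - λI) = λ² - trace · λ + det = 0.
  trace = 16 + 15 = 31, det = 16·15 - (4)² = 224.
Step 2 — discriminant:
  Δ = trace² - 4·det = 961 - 896 = 65.
Step 3 — eigenvalues:
  λ = (trace ± √Δ)/2 = (31 ± 8.0623)/2,
  λ_1 = 19.5311,  λ_2 = 11.4689.

Step 4 — unit eigenvector for λ_1: solve (Sigma - λ_1 I)v = 0. First row:
  (16 - 19.5311)·v_x + (4)·v_y = 0, i.e. (-3.5311)·v_x + (4)·v_y = 0,
  so v ∝ (b, λ_1 - a) = (4, 3.5311) = u.
  ||u|| = √((4)² + (3.5311)²) = √(28.4689) ≈ 5.3356,
  v_1 = u/||u|| ≈ (0.7497, 0.6618) (||v_1|| = 1).

λ_1 = 19.5311,  λ_2 = 11.4689;  v_1 ≈ (0.7497, 0.6618)


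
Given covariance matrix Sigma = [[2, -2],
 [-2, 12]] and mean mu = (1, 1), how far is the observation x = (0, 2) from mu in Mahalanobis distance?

Step 1 — centre the observation: (x - mu) = (-1, 1).

Step 2 — invert Sigma. det(Sigma) = 2·12 - (-2)² = 20.
  Sigma^{-1} = (1/det) · [[d, -b], [-b, a]] = [[0.6, 0.1],
 [0.1, 0.1]].

Step 3 — form the quadratic (x - mu)^T · Sigma^{-1} · (x - mu):
  Sigma^{-1} · (x - mu) = (-0.5, 0).
  (x - mu)^T · [Sigma^{-1} · (x - mu)] = (-1)·(-0.5) + (1)·(0) = 0.5.

Step 4 — take square root: d = √(0.5) ≈ 0.7071.

d(x, mu) = √(0.5) ≈ 0.7071


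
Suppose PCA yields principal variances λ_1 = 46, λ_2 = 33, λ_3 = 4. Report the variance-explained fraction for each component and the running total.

Step 1 — total variance = trace(Sigma) = Σ λ_i = 46 + 33 + 4 = 83.

Step 2 — fraction explained by component i = λ_i / Σ λ:
  PC1: 46/83 = 0.5542
  PC2: 33/83 = 0.3976
  PC3: 4/83 = 0.0482

Step 3 — cumulative fraction after k components = (λ_1 + ... + λ_k) / Σ λ:
  k = 1: 46/83 = 0.5542
  k = 2: (46 + 33)/83 = 79/83 = 0.9518
  k = 3: (46 + 33 + 4)/83 = 83/83 = 1

Summary (fraction, with percent):

explained: PC1 0.5542 (55.42%), PC2 0.3976 (39.76%), PC3 0.0482 (4.82%);  cumulative: 0.5542, 0.9518, 1


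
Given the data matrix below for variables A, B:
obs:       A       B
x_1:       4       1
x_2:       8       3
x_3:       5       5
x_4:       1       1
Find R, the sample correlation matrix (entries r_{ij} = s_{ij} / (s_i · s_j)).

Step 1 — column means:
  mean(A) = (4 + 8 + 5 + 1) / 4 = 18/4 = 4.5
  mean(B) = (1 + 3 + 5 + 1) / 4 = 10/4 = 2.5

Step 2 — sample variances and covariances s[i,j] = (1/(n-1)) · Σ_k (x_{k,i} - mean_i) · (x_{k,j} - mean_j), with n-1 = 3:
  s[A,A] = ((-0.5)·(-0.5) + (3.5)·(3.5) + (0.5)·(0.5) + (-3.5)·(-3.5)) / 3 = 25/3 = 8.3333
  s[A,B] = ((-0.5)·(-1.5) + (3.5)·(0.5) + (0.5)·(2.5) + (-3.5)·(-1.5)) / 3 = 9/3 = 3
  s[B,B] = ((-1.5)·(-1.5) + (0.5)·(0.5) + (2.5)·(2.5) + (-1.5)·(-1.5)) / 3 = 11/3 = 3.6667
  Sample standard deviations s_i = √(s[i,i]):
  s(A) = √(8.3333) = 2.8868
  s(B) = √(3.6667) = 1.9149

Step 3 — r_{ij} = s_{ij} / (s_i · s_j):
  r[A,A] = 1 (diagonal).
  r[A,B] = 3 / (2.8868 · 1.9149) = 3 / 5.5277 = 0.5427
  r[B,B] = 1 (diagonal).

R is symmetric with unit diagonal. Assembling:

R = [[1, 0.5427],
 [0.5427, 1]]


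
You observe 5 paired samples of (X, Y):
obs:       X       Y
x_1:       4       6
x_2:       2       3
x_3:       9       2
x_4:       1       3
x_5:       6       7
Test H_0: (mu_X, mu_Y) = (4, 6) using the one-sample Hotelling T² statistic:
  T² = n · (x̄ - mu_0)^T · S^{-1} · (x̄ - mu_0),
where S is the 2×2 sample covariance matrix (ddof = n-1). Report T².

Step 1 — sample mean vector:
  mean(X) = (4 + 2 + 9 + 1 + 6) / 5 = 22/5 = 4.4
  mean(Y) = (6 + 3 + 2 + 3 + 7) / 5 = 21/5 = 4.2
  x̄ = (4.4, 4.2),  deviation x̄ - mu_0 = (4.4, 4.2) - (4, 6) = (0.4, -1.8).

Step 2 — sample covariance matrix, S[i,j] = (1/(n-1)) · Σ_k (x_{k,i} - mean_i) · (x_{k,j} - mean_j), divisor n-1 = 4:
  S[X,X] = ((-0.4)·(-0.4) + (-2.4)·(-2.4) + (4.6)·(4.6) + (-3.4)·(-3.4) + (1.6)·(1.6)) / 4 = 41.2/4 = 10.3
  S[X,Y] = ((-0.4)·(1.8) + (-2.4)·(-1.2) + (4.6)·(-2.2) + (-3.4)·(-1.2) + (1.6)·(2.8)) / 4 = 0.6/4 = 0.15
  S[Y,Y] = ((1.8)·(1.8) + (-1.2)·(-1.2) + (-2.2)·(-2.2) + (-1.2)·(-1.2) + (2.8)·(2.8)) / 4 = 18.8/4 = 4.7
  S = [[10.3, 0.15],
 [0.15, 4.7]].

Step 3 — invert S. det(S) = 10.3·4.7 - (0.15)² = 48.3875.
  S^{-1} = (1/det) · [[d, -b], [-b, a]] = [[0.0971, -0.0031],
 [-0.0031, 0.2129]].

Step 4 — quadratic form (x̄ - mu_0)^T · S^{-1} · (x̄ - mu_0):
  S^{-1} · (x̄ - mu_0) = (0.0444, -0.3844),
  (x̄ - mu_0)^T · [...] = (0.4)·(0.0444) + (-1.8)·(-0.3844) = 0.7097.

Step 5 — scale by n: T² = 5 · 0.7097 = 3.5484.

T² ≈ 3.5484


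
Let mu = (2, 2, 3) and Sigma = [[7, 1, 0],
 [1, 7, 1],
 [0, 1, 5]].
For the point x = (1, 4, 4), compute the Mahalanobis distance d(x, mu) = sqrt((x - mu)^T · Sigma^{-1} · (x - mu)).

Step 1 — centre the observation: (x - mu) = (-1, 2, 1).

Step 2 — invert Sigma (cofactor / det for 3×3, or solve directly):
  Sigma^{-1} = [[0.1459, -0.0215, 0.0043],
 [-0.0215, 0.1502, -0.03],
 [0.0043, -0.03, 0.206]].

Step 3 — form the quadratic (x - mu)^T · Sigma^{-1} · (x - mu):
  Sigma^{-1} · (x - mu) = (-0.1845, 0.2918, 0.1416).
  (x - mu)^T · [Sigma^{-1} · (x - mu)] = (-1)·(-0.1845) + (2)·(0.2918) + (1)·(0.1416) = 0.9099.

Step 4 — take square root: d = √(0.9099) ≈ 0.9539.

d(x, mu) = √(0.9099) ≈ 0.9539


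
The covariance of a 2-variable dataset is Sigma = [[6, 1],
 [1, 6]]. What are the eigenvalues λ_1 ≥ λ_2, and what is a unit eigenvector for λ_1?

Step 1 — characteristic polynomial of 2×2 Sigma:
  det(Sigma - λI) = λ² - trace · λ + det = 0.
  trace = 6 + 6 = 12, det = 6·6 - (1)² = 35.
Step 2 — discriminant:
  Δ = trace² - 4·det = 144 - 140 = 4.
Step 3 — eigenvalues:
  λ = (trace ± √Δ)/2 = (12 ± 2)/2,
  λ_1 = 7,  λ_2 = 5.

Step 4 — unit eigenvector for λ_1: solve (Sigma - λ_1 I)v = 0. First row:
  (6 - 7)·v_x + (1)·v_y = 0, i.e. (-1)·v_x + (1)·v_y = 0,
  so v ∝ (b, λ_1 - a) = (1, 1) = u.
  ||u|| = √((1)² + (1)²) = √(2) ≈ 1.4142,
  v_1 = u/||u|| ≈ (0.7071, 0.7071) (||v_1|| = 1).

λ_1 = 7,  λ_2 = 5;  v_1 ≈ (0.7071, 0.7071)


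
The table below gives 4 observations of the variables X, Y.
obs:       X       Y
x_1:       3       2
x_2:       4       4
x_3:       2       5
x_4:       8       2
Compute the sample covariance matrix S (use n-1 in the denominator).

Step 1 — column means:
  mean(X) = (3 + 4 + 2 + 8) / 4 = 17/4 = 4.25
  mean(Y) = (2 + 4 + 5 + 2) / 4 = 13/4 = 3.25

Step 2 — sample covariance S[i,j] = (1/(n-1)) · Σ_k (x_{k,i} - mean_i) · (x_{k,j} - mean_j), with n-1 = 3.
  S[X,X] = ((-1.25)·(-1.25) + (-0.25)·(-0.25) + (-2.25)·(-2.25) + (3.75)·(3.75)) / 3 = 20.75/3 = 6.9167
  S[X,Y] = ((-1.25)·(-1.25) + (-0.25)·(0.75) + (-2.25)·(1.75) + (3.75)·(-1.25)) / 3 = -7.25/3 = -2.4167
  S[Y,Y] = ((-1.25)·(-1.25) + (0.75)·(0.75) + (1.75)·(1.75) + (-1.25)·(-1.25)) / 3 = 6.75/3 = 2.25

S is symmetric (S[j,i] = S[i,j]). Assembling:

S = [[6.9167, -2.4167],
 [-2.4167, 2.25]]


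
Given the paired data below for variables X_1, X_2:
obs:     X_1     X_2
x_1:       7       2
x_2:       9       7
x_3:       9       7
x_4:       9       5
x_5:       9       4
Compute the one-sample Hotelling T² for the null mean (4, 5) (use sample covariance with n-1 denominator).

Step 1 — sample mean vector:
  mean(X_1) = (7 + 9 + 9 + 9 + 9) / 5 = 43/5 = 8.6
  mean(X_2) = (2 + 7 + 7 + 5 + 4) / 5 = 25/5 = 5
  x̄ = (8.6, 5),  deviation x̄ - mu_0 = (8.6, 5) - (4, 5) = (4.6, 0).

Step 2 — sample covariance matrix, S[i,j] = (1/(n-1)) · Σ_k (x_{k,i} - mean_i) · (x_{k,j} - mean_j), divisor n-1 = 4:
  S[X_1,X_1] = ((-1.6)·(-1.6) + (0.4)·(0.4) + (0.4)·(0.4) + (0.4)·(0.4) + (0.4)·(0.4)) / 4 = 3.2/4 = 0.8
  S[X_1,X_2] = ((-1.6)·(-3) + (0.4)·(2) + (0.4)·(2) + (0.4)·(0) + (0.4)·(-1)) / 4 = 6/4 = 1.5
  S[X_2,X_2] = ((-3)·(-3) + (2)·(2) + (2)·(2) + (0)·(0) + (-1)·(-1)) / 4 = 18/4 = 4.5
  S = [[0.8, 1.5],
 [1.5, 4.5]].

Step 3 — invert S. det(S) = 0.8·4.5 - (1.5)² = 1.35.
  S^{-1} = (1/det) · [[d, -b], [-b, a]] = [[3.3333, -1.1111],
 [-1.1111, 0.5926]].

Step 4 — quadratic form (x̄ - mu_0)^T · S^{-1} · (x̄ - mu_0):
  S^{-1} · (x̄ - mu_0) = (15.3333, -5.1111),
  (x̄ - mu_0)^T · [...] = (4.6)·(15.3333) + (0)·(-5.1111) = 70.5333.

Step 5 — scale by n: T² = 5 · 70.5333 = 352.6667.

T² ≈ 352.6667


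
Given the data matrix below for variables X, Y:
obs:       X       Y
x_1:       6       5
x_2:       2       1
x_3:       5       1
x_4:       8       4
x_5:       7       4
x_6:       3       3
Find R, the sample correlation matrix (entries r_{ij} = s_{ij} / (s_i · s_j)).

Step 1 — column means:
  mean(X) = (6 + 2 + 5 + 8 + 7 + 3) / 6 = 31/6 = 5.1667
  mean(Y) = (5 + 1 + 1 + 4 + 4 + 3) / 6 = 18/6 = 3

Step 2 — sample variances and covariances s[i,j] = (1/(n-1)) · Σ_k (x_{k,i} - mean_i) · (x_{k,j} - mean_j), with n-1 = 5:
  s[X,X] = ((0.8333)·(0.8333) + (-3.1667)·(-3.1667) + (-0.1667)·(-0.1667) + (2.8333)·(2.8333) + (1.8333)·(1.8333) + (-2.1667)·(-2.1667)) / 5 = 26.8333/5 = 5.3667
  s[X,Y] = ((0.8333)·(2) + (-3.1667)·(-2) + (-0.1667)·(-2) + (2.8333)·(1) + (1.8333)·(1) + (-2.1667)·(0)) / 5 = 13/5 = 2.6
  s[Y,Y] = ((2)·(2) + (-2)·(-2) + (-2)·(-2) + (1)·(1) + (1)·(1) + (0)·(0)) / 5 = 14/5 = 2.8
  Sample standard deviations s_i = √(s[i,i]):
  s(X) = √(5.3667) = 2.3166
  s(Y) = √(2.8) = 1.6733

Step 3 — r_{ij} = s_{ij} / (s_i · s_j):
  r[X,X] = 1 (diagonal).
  r[X,Y] = 2.6 / (2.3166 · 1.6733) = 2.6 / 3.8764 = 0.6707
  r[Y,Y] = 1 (diagonal).

R is symmetric with unit diagonal. Assembling:

R = [[1, 0.6707],
 [0.6707, 1]]


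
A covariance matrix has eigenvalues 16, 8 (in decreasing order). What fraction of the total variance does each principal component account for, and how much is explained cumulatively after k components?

Step 1 — total variance = trace(Sigma) = Σ λ_i = 16 + 8 = 24.

Step 2 — fraction explained by component i = λ_i / Σ λ:
  PC1: 16/24 = 0.6667
  PC2: 8/24 = 0.3333

Step 3 — cumulative fraction after k components = (λ_1 + ... + λ_k) / Σ λ:
  k = 1: 16/24 = 0.6667
  k = 2: (16 + 8)/24 = 24/24 = 1

Summary (fraction, with percent):

explained: PC1 0.6667 (66.67%), PC2 0.3333 (33.33%);  cumulative: 0.6667, 1


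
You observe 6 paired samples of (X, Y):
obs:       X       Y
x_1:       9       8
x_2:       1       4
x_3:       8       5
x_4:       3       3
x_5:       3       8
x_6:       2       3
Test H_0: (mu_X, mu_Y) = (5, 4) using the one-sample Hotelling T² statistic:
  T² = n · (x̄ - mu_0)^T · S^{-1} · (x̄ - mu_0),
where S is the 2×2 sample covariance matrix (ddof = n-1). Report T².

Step 1 — sample mean vector:
  mean(X) = (9 + 1 + 8 + 3 + 3 + 2) / 6 = 26/6 = 4.3333
  mean(Y) = (8 + 4 + 5 + 3 + 8 + 3) / 6 = 31/6 = 5.1667
  x̄ = (4.3333, 5.1667),  deviation x̄ - mu_0 = (4.3333, 5.1667) - (5, 4) = (-0.6667, 1.1667).

Step 2 — sample covariance matrix, S[i,j] = (1/(n-1)) · Σ_k (x_{k,i} - mean_i) · (x_{k,j} - mean_j), divisor n-1 = 5:
  S[X,X] = ((4.6667)·(4.6667) + (-3.3333)·(-3.3333) + (3.6667)·(3.6667) + (-1.3333)·(-1.3333) + (-1.3333)·(-1.3333) + (-2.3333)·(-2.3333)) / 5 = 55.3333/5 = 11.0667
  S[X,Y] = ((4.6667)·(2.8333) + (-3.3333)·(-1.1667) + (3.6667)·(-0.1667) + (-1.3333)·(-2.1667) + (-1.3333)·(2.8333) + (-2.3333)·(-2.1667)) / 5 = 20.6667/5 = 4.1333
  S[Y,Y] = ((2.8333)·(2.8333) + (-1.1667)·(-1.1667) + (-0.1667)·(-0.1667) + (-2.1667)·(-2.1667) + (2.8333)·(2.8333) + (-2.1667)·(-2.1667)) / 5 = 26.8333/5 = 5.3667
  S = [[11.0667, 4.1333],
 [4.1333, 5.3667]].

Step 3 — invert S. det(S) = 11.0667·5.3667 - (4.1333)² = 42.3067.
  S^{-1} = (1/det) · [[d, -b], [-b, a]] = [[0.1269, -0.0977],
 [-0.0977, 0.2616]].

Step 4 — quadratic form (x̄ - mu_0)^T · S^{-1} · (x̄ - mu_0):
  S^{-1} · (x̄ - mu_0) = (-0.1986, 0.3703),
  (x̄ - mu_0)^T · [...] = (-0.6667)·(-0.1986) + (1.1667)·(0.3703) = 0.5644.

Step 5 — scale by n: T² = 6 · 0.5644 = 3.3864.

T² ≈ 3.3864


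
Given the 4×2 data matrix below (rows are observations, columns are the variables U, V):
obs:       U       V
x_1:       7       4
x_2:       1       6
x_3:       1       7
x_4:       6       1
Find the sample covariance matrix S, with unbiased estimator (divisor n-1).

Step 1 — column means:
  mean(U) = (7 + 1 + 1 + 6) / 4 = 15/4 = 3.75
  mean(V) = (4 + 6 + 7 + 1) / 4 = 18/4 = 4.5

Step 2 — sample covariance S[i,j] = (1/(n-1)) · Σ_k (x_{k,i} - mean_i) · (x_{k,j} - mean_j), with n-1 = 3.
  S[U,U] = ((3.25)·(3.25) + (-2.75)·(-2.75) + (-2.75)·(-2.75) + (2.25)·(2.25)) / 3 = 30.75/3 = 10.25
  S[U,V] = ((3.25)·(-0.5) + (-2.75)·(1.5) + (-2.75)·(2.5) + (2.25)·(-3.5)) / 3 = -20.5/3 = -6.8333
  S[V,V] = ((-0.5)·(-0.5) + (1.5)·(1.5) + (2.5)·(2.5) + (-3.5)·(-3.5)) / 3 = 21/3 = 7

S is symmetric (S[j,i] = S[i,j]). Assembling:

S = [[10.25, -6.8333],
 [-6.8333, 7]]


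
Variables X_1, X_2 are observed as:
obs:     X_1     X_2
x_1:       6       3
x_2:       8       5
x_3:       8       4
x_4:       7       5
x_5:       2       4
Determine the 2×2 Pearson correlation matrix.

Step 1 — column means:
  mean(X_1) = (6 + 8 + 8 + 7 + 2) / 5 = 31/5 = 6.2
  mean(X_2) = (3 + 5 + 4 + 5 + 4) / 5 = 21/5 = 4.2

Step 2 — sample variances and covariances s[i,j] = (1/(n-1)) · Σ_k (x_{k,i} - mean_i) · (x_{k,j} - mean_j), with n-1 = 4:
  s[X_1,X_1] = ((-0.2)·(-0.2) + (1.8)·(1.8) + (1.8)·(1.8) + (0.8)·(0.8) + (-4.2)·(-4.2)) / 4 = 24.8/4 = 6.2
  s[X_1,X_2] = ((-0.2)·(-1.2) + (1.8)·(0.8) + (1.8)·(-0.2) + (0.8)·(0.8) + (-4.2)·(-0.2)) / 4 = 2.8/4 = 0.7
  s[X_2,X_2] = ((-1.2)·(-1.2) + (0.8)·(0.8) + (-0.2)·(-0.2) + (0.8)·(0.8) + (-0.2)·(-0.2)) / 4 = 2.8/4 = 0.7
  Sample standard deviations s_i = √(s[i,i]):
  s(X_1) = √(6.2) = 2.49
  s(X_2) = √(0.7) = 0.8367

Step 3 — r_{ij} = s_{ij} / (s_i · s_j):
  r[X_1,X_1] = 1 (diagonal).
  r[X_1,X_2] = 0.7 / (2.49 · 0.8367) = 0.7 / 2.0833 = 0.336
  r[X_2,X_2] = 1 (diagonal).

R is symmetric with unit diagonal. Assembling:

R = [[1, 0.336],
 [0.336, 1]]


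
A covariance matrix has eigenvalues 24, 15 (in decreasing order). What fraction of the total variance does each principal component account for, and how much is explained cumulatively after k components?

Step 1 — total variance = trace(Sigma) = Σ λ_i = 24 + 15 = 39.

Step 2 — fraction explained by component i = λ_i / Σ λ:
  PC1: 24/39 = 0.6154
  PC2: 15/39 = 0.3846

Step 3 — cumulative fraction after k components = (λ_1 + ... + λ_k) / Σ λ:
  k = 1: 24/39 = 0.6154
  k = 2: (24 + 15)/39 = 39/39 = 1

Summary (fraction, with percent):

explained: PC1 0.6154 (61.54%), PC2 0.3846 (38.46%);  cumulative: 0.6154, 1
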